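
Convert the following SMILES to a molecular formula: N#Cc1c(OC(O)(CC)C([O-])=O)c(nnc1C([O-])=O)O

Heavy atoms from the SMILES: 10 C, 3 N, 7 O.
Implicit hydrogens by atom environment:
  4 × C (aromatic): no H
  4 × C: no H
  3 × O: no H
  2 × N (aromatic): no H
  2 × O: 1 H each → 2
  2 × O (charge -1): no H
  1 × C: 3 H
  1 × C: 2 H
  1 × N: no H
  Total hydrogens = 7.
Net charge -2.
Molecular formula: [C10H7N3O7]2-

[C10H7N3O7]2-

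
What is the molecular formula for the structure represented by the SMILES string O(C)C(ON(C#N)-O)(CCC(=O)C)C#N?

C8H11N3O4

Heavy atoms from the SMILES: 8 C, 3 N, 4 O.
Implicit hydrogens by atom environment:
  4 × C: no H
  3 × N: no H
  3 × O: no H
  2 × C: 3 H each → 6
  2 × C: 2 H each → 4
  1 × O: 1 H
  Total hydrogens = 11.
Molecular formula: C8H11N3O4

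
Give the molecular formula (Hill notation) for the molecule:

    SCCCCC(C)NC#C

Heavy atoms from the SMILES: 8 C, 1 N, 1 S.
Implicit hydrogens by atom environment:
  4 × C: 2 H each → 8
  2 × C: 1 H each → 2
  1 × C: 3 H
  1 × C: no H
  1 × N: 1 H
  1 × S: 1 H
  Total hydrogens = 15.
Molecular formula: C8H15NS

C8H15NS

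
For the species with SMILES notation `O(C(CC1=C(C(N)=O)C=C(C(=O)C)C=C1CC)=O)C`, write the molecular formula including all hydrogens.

C14H17NO4

Heavy atoms from the SMILES: 14 C, 1 N, 4 O.
Implicit hydrogens by atom environment:
  4 × C (aromatic): no H
  4 × O: no H
  3 × C: 3 H each → 9
  3 × C: no H
  2 × C: 2 H each → 4
  2 × C (aromatic): 1 H each → 2
  1 × N: 2 H
  Total hydrogens = 17.
Molecular formula: C14H17NO4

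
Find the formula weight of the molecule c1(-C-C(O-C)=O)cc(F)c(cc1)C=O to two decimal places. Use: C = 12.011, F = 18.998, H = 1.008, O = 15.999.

Molecular formula: C10H9FO3.
M = 10×12.011 + 1×18.998 + 9×1.008 + 3×15.999 = 196.18 g/mol.

196.18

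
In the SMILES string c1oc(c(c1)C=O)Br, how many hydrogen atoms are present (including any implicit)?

Hydrogens are implicit in SMILES; fill each atom to its normal valence:
  2 × C (aromatic): 1 H each → 2
  2 × C (aromatic): no H
  1 × Br: no H
  1 × C: 1 H
  1 × O (aromatic): no H
  1 × O: no H
  Total hydrogens = 3.

3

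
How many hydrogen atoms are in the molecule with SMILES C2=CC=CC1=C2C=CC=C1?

Hydrogens are implicit in SMILES; fill each atom to its normal valence:
  8 × C (aromatic): 1 H each → 8
  2 × C (aromatic): no H
  Total hydrogens = 8.

8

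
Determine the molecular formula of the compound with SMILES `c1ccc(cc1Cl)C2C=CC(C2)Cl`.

Heavy atoms from the SMILES: 11 C, 2 Cl.
Implicit hydrogens by atom environment:
  4 × C: 1 H each → 4
  4 × C (aromatic): 1 H each → 4
  2 × C (aromatic): no H
  2 × Cl: no H
  1 × C: 2 H
  Total hydrogens = 10.
Molecular formula: C11H10Cl2

C11H10Cl2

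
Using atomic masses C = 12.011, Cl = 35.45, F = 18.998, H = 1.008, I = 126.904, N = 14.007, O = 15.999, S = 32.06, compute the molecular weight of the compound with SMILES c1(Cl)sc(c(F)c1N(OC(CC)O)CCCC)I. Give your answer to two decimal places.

Molecular formula: C11H16ClFINO2S.
M = 11×12.011 + 1×35.45 + 1×18.998 + 16×1.008 + 1×126.904 + 1×14.007 + 2×15.999 + 1×32.06 = 407.67 g/mol.

407.67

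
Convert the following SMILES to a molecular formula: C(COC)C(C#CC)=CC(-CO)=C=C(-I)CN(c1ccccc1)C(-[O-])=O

C20H21INO4-

Heavy atoms from the SMILES: 20 C, 1 I, 1 N, 4 O.
Implicit hydrogens by atom environment:
  7 × C: no H
  5 × C (aromatic): 1 H each → 5
  4 × C: 2 H each → 8
  2 × C: 3 H each → 6
  2 × O: no H
  1 × C: 1 H
  1 × C (aromatic): no H
  1 × I: no H
  1 × N: no H
  1 × O: 1 H
  1 × O (charge -1): no H
  Total hydrogens = 21.
Net charge -1.
Molecular formula: C20H21INO4-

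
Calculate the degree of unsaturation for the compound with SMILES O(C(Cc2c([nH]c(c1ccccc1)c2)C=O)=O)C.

Molecular formula from the SMILES: C14H13NO3.
DoU = (2C + 2 + N − H − X)/2 = (2·14 + 2 + 1 − 13 − 0)/2 = 18/2 = 9.
(Structurally: 2 ring(s) + 7 π bond(s) = 9.)

9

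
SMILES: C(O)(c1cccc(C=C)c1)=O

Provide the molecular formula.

C9H8O2

Heavy atoms from the SMILES: 9 C, 2 O.
Implicit hydrogens by atom environment:
  4 × C (aromatic): 1 H each → 4
  2 × C (aromatic): no H
  1 × C: 2 H
  1 × C: 1 H
  1 × C: no H
  1 × O: 1 H
  1 × O: no H
  Total hydrogens = 8.
Molecular formula: C9H8O2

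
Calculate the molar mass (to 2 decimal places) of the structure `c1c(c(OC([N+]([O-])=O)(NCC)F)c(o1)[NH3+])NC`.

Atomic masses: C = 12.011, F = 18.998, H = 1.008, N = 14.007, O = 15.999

Molecular formula: C8H14FN4O4+.
M = 8×12.011 + 1×18.998 + 14×1.008 + 4×14.007 + 4×15.999 = 249.22 g/mol.

249.22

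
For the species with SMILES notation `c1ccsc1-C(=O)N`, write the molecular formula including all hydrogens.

Heavy atoms from the SMILES: 5 C, 1 N, 1 O, 1 S.
Implicit hydrogens by atom environment:
  3 × C (aromatic): 1 H each → 3
  1 × C (aromatic): no H
  1 × C: no H
  1 × N: 2 H
  1 × O: no H
  1 × S (aromatic): no H
  Total hydrogens = 5.
Molecular formula: C5H5NOS

C5H5NOS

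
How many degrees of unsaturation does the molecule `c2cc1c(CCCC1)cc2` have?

Molecular formula from the SMILES: C10H12.
DoU = (2C + 2 + N − H − X)/2 = (2·10 + 2 + 0 − 12 − 0)/2 = 10/2 = 5.
(Structurally: 2 ring(s) + 3 π bond(s) = 5.)

5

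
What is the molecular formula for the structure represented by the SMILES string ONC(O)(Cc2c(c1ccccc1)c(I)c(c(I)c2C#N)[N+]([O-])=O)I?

C15H10I3N3O4

Heavy atoms from the SMILES: 15 C, 3 I, 3 N, 4 O.
Implicit hydrogens by atom environment:
  7 × C (aromatic): no H
  5 × C (aromatic): 1 H each → 5
  3 × I: no H
  2 × C: no H
  2 × O: 1 H each → 2
  1 × C: 2 H
  1 × N: 1 H
  1 × N (charge +1): no H
  1 × N: no H
  1 × O: no H
  1 × O (charge -1): no H
  Total hydrogens = 10.
Molecular formula: C15H10I3N3O4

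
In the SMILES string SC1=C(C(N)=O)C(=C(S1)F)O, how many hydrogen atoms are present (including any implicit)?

Hydrogens are implicit in SMILES; fill each atom to its normal valence:
  4 × C (aromatic): no H
  1 × C: no H
  1 × F: no H
  1 × N: 2 H
  1 × O: 1 H
  1 × O: no H
  1 × S: 1 H
  1 × S (aromatic): no H
  Total hydrogens = 4.

4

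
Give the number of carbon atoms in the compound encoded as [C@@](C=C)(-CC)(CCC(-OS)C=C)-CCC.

The symbol for carbon appears 13 times in the SMILES.

13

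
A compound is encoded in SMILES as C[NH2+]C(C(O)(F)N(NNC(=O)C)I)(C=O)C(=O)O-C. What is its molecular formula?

Heavy atoms from the SMILES: 8 C, 1 F, 1 I, 4 N, 5 O.
Implicit hydrogens by atom environment:
  4 × C: no H
  4 × O: no H
  3 × C: 3 H each → 9
  2 × N: 1 H each → 2
  1 × C: 1 H
  1 × F: no H
  1 × I: no H
  1 × N (charge +1): 2 H
  1 × N: no H
  1 × O: 1 H
  Total hydrogens = 15.
Net charge +1.
Molecular formula: C8H15FIN4O5+

C8H15FIN4O5+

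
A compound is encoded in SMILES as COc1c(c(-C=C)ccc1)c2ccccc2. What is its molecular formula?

Heavy atoms from the SMILES: 15 C, 1 O.
Implicit hydrogens by atom environment:
  8 × C (aromatic): 1 H each → 8
  4 × C (aromatic): no H
  1 × C: 3 H
  1 × C: 2 H
  1 × C: 1 H
  1 × O: no H
  Total hydrogens = 14.
Molecular formula: C15H14O

C15H14O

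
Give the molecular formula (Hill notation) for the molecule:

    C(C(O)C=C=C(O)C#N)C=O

Heavy atoms from the SMILES: 7 C, 1 N, 3 O.
Implicit hydrogens by atom environment:
  3 × C: 1 H each → 3
  3 × C: no H
  2 × O: 1 H each → 2
  1 × C: 2 H
  1 × N: no H
  1 × O: no H
  Total hydrogens = 7.
Molecular formula: C7H7NO3

C7H7NO3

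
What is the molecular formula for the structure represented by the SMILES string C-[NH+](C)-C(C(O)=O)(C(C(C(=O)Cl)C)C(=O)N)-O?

Heavy atoms from the SMILES: 9 C, 1 Cl, 2 N, 5 O.
Implicit hydrogens by atom environment:
  4 × C: no H
  3 × C: 3 H each → 9
  3 × O: no H
  2 × C: 1 H each → 2
  2 × O: 1 H each → 2
  1 × Cl: no H
  1 × N: 2 H
  1 × N (charge +1): 1 H
  Total hydrogens = 16.
Net charge +1.
Molecular formula: C9H16ClN2O5+

C9H16ClN2O5+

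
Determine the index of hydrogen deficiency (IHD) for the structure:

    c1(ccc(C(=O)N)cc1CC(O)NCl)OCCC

5

Molecular formula from the SMILES: C12H17ClN2O3.
DoU = (2C + 2 + N − H − X)/2 = (2·12 + 2 + 2 − 17 − 1)/2 = 10/2 = 5.
(Structurally: 1 ring(s) + 4 π bond(s) = 5.)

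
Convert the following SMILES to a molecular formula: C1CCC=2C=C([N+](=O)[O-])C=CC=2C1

C10H11NO2

Heavy atoms from the SMILES: 10 C, 1 N, 2 O.
Implicit hydrogens by atom environment:
  4 × C: 2 H each → 8
  3 × C (aromatic): 1 H each → 3
  3 × C (aromatic): no H
  1 × N (charge +1): no H
  1 × O: no H
  1 × O (charge -1): no H
  Total hydrogens = 11.
Molecular formula: C10H11NO2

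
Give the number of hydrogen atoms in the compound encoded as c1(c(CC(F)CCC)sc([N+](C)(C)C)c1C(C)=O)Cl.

Hydrogens are implicit in SMILES; fill each atom to its normal valence:
  5 × C: 3 H each → 15
  4 × C (aromatic): no H
  3 × C: 2 H each → 6
  1 × C: 1 H
  1 × C: no H
  1 × Cl: no H
  1 × F: no H
  1 × N (charge +1): no H
  1 × O: no H
  1 × S (aromatic): no H
  Total hydrogens = 22.

22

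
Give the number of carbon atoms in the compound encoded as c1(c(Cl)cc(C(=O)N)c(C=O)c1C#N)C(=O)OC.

11

The symbol for carbon appears 11 times in the SMILES. Lowercase c denotes aromatic carbon and counts toward C.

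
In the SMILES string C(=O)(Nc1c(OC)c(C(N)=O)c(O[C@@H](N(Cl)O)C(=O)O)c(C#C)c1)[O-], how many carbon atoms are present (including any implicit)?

13

The symbol for carbon appears 13 times in the SMILES. Lowercase c denotes aromatic carbon and counts toward C.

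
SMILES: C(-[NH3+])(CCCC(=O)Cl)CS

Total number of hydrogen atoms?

Hydrogens are implicit in SMILES; fill each atom to its normal valence:
  4 × C: 2 H each → 8
  1 × C: 1 H
  1 × C: no H
  1 × Cl: no H
  1 × N (charge +1): 3 H
  1 × O: no H
  1 × S: 1 H
  Total hydrogens = 13.

13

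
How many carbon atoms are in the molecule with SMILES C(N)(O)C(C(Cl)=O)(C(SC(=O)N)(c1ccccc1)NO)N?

The symbol for carbon appears 11 times in the SMILES. Lowercase c denotes aromatic carbon and counts toward C.

11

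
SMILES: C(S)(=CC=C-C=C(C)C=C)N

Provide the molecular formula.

Heavy atoms from the SMILES: 9 C, 1 N, 1 S.
Implicit hydrogens by atom environment:
  5 × C: 1 H each → 5
  2 × C: no H
  1 × C: 3 H
  1 × C: 2 H
  1 × N: 2 H
  1 × S: 1 H
  Total hydrogens = 13.
Molecular formula: C9H13NS

C9H13NS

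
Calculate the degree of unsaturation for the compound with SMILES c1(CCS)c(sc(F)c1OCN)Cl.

Molecular formula from the SMILES: C7H9ClFNOS2.
DoU = (2C + 2 + N − H − X)/2 = (2·7 + 2 + 1 − 9 − 2)/2 = 6/2 = 3.
(Structurally: 1 ring(s) + 2 π bond(s) = 3.)

3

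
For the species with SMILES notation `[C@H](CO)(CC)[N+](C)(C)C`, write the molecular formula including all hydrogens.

Heavy atoms from the SMILES: 7 C, 1 N, 1 O.
Implicit hydrogens by atom environment:
  4 × C: 3 H each → 12
  2 × C: 2 H each → 4
  1 × C: 1 H
  1 × N (charge +1): no H
  1 × O: 1 H
  Total hydrogens = 18.
Net charge +1.
Molecular formula: C7H18NO+

C7H18NO+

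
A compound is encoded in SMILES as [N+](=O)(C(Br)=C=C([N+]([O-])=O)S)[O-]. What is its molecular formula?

C3HBrN2O4S

Heavy atoms from the SMILES: 1 Br, 3 C, 2 N, 4 O, 1 S.
Implicit hydrogens by atom environment:
  3 × C: no H
  2 × N (charge +1): no H
  2 × O: no H
  2 × O (charge -1): no H
  1 × Br: no H
  1 × S: 1 H
  Total hydrogens = 1.
Molecular formula: C3HBrN2O4S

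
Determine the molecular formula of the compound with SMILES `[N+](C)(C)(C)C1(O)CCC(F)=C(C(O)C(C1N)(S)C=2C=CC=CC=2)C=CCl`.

C19H27ClFN2O2S+

Heavy atoms from the SMILES: 19 C, 1 Cl, 1 F, 2 N, 2 O, 1 S.
Implicit hydrogens by atom environment:
  5 × C (aromatic): 1 H each → 5
  4 × C: 1 H each → 4
  4 × C: no H
  3 × C: 3 H each → 9
  2 × C: 2 H each → 4
  2 × O: 1 H each → 2
  1 × C (aromatic): no H
  1 × Cl: no H
  1 × F: no H
  1 × N: 2 H
  1 × N (charge +1): no H
  1 × S: 1 H
  Total hydrogens = 27.
Net charge +1.
Molecular formula: C19H27ClFN2O2S+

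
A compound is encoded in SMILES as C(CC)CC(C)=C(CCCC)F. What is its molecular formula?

Heavy atoms from the SMILES: 11 C, 1 F.
Implicit hydrogens by atom environment:
  6 × C: 2 H each → 12
  3 × C: 3 H each → 9
  2 × C: no H
  1 × F: no H
  Total hydrogens = 21.
Molecular formula: C11H21F

C11H21F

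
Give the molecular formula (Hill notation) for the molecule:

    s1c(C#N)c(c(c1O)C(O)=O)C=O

Heavy atoms from the SMILES: 7 C, 1 N, 4 O, 1 S.
Implicit hydrogens by atom environment:
  4 × C (aromatic): no H
  2 × C: no H
  2 × O: 1 H each → 2
  2 × O: no H
  1 × C: 1 H
  1 × N: no H
  1 × S (aromatic): no H
  Total hydrogens = 3.
Molecular formula: C7H3NO4S

C7H3NO4S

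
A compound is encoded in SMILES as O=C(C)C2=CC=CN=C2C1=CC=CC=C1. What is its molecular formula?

C13H11NO

Heavy atoms from the SMILES: 13 C, 1 N, 1 O.
Implicit hydrogens by atom environment:
  8 × C (aromatic): 1 H each → 8
  3 × C (aromatic): no H
  1 × C: 3 H
  1 × C: no H
  1 × N (aromatic): no H
  1 × O: no H
  Total hydrogens = 11.
Molecular formula: C13H11NO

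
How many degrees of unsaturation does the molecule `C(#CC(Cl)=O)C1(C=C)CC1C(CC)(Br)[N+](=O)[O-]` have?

Molecular formula from the SMILES: C11H11BrClNO3.
DoU = (2C + 2 + N − H − X)/2 = (2·11 + 2 + 1 − 11 − 2)/2 = 12/2 = 6.
(Structurally: 1 ring(s) + 5 π bond(s) = 6.)

6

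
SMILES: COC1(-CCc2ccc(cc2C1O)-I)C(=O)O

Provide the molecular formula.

Heavy atoms from the SMILES: 12 C, 1 I, 4 O.
Implicit hydrogens by atom environment:
  3 × C (aromatic): 1 H each → 3
  3 × C (aromatic): no H
  2 × C: 2 H each → 4
  2 × C: no H
  2 × O: 1 H each → 2
  2 × O: no H
  1 × C: 3 H
  1 × C: 1 H
  1 × I: no H
  Total hydrogens = 13.
Molecular formula: C12H13IO4

C12H13IO4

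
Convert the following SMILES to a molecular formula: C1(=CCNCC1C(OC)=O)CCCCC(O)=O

Heavy atoms from the SMILES: 12 C, 1 N, 4 O.
Implicit hydrogens by atom environment:
  6 × C: 2 H each → 12
  3 × C: no H
  3 × O: no H
  2 × C: 1 H each → 2
  1 × C: 3 H
  1 × N: 1 H
  1 × O: 1 H
  Total hydrogens = 19.
Molecular formula: C12H19NO4

C12H19NO4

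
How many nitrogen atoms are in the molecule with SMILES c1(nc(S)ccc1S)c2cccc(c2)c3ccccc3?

1

The symbol for nitrogen appears 1 time in the SMILES.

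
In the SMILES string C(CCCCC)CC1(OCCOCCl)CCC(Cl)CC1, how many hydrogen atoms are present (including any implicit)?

Hydrogens are implicit in SMILES; fill each atom to its normal valence:
  13 × C: 2 H each → 26
  2 × Cl: no H
  2 × O: no H
  1 × C: 3 H
  1 × C: 1 H
  1 × C: no H
  Total hydrogens = 30.

30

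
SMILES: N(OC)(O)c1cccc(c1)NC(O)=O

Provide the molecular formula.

C8H10N2O4

Heavy atoms from the SMILES: 8 C, 2 N, 4 O.
Implicit hydrogens by atom environment:
  4 × C (aromatic): 1 H each → 4
  2 × C (aromatic): no H
  2 × O: 1 H each → 2
  2 × O: no H
  1 × C: 3 H
  1 × C: no H
  1 × N: 1 H
  1 × N: no H
  Total hydrogens = 10.
Molecular formula: C8H10N2O4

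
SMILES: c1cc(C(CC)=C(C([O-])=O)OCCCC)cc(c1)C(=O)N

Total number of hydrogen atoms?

20

Hydrogens are implicit in SMILES; fill each atom to its normal valence:
  4 × C: 2 H each → 8
  4 × C (aromatic): 1 H each → 4
  4 × C: no H
  3 × O: no H
  2 × C: 3 H each → 6
  2 × C (aromatic): no H
  1 × N: 2 H
  1 × O (charge -1): no H
  Total hydrogens = 20.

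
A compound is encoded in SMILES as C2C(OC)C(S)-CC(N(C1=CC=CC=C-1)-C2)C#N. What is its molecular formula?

Heavy atoms from the SMILES: 14 C, 2 N, 1 O, 1 S.
Implicit hydrogens by atom environment:
  5 × C (aromatic): 1 H each → 5
  3 × C: 2 H each → 6
  3 × C: 1 H each → 3
  2 × N: no H
  1 × C: 3 H
  1 × C: no H
  1 × C (aromatic): no H
  1 × O: no H
  1 × S: 1 H
  Total hydrogens = 18.
Molecular formula: C14H18N2OS

C14H18N2OS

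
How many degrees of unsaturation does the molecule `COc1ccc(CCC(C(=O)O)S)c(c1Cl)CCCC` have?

5

Molecular formula from the SMILES: C15H21ClO3S.
DoU = (2C + 2 + N − H − X)/2 = (2·15 + 2 + 0 − 21 − 1)/2 = 10/2 = 5.
(Structurally: 1 ring(s) + 4 π bond(s) = 5.)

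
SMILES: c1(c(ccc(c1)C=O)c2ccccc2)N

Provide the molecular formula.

Heavy atoms from the SMILES: 13 C, 1 N, 1 O.
Implicit hydrogens by atom environment:
  8 × C (aromatic): 1 H each → 8
  4 × C (aromatic): no H
  1 × C: 1 H
  1 × N: 2 H
  1 × O: no H
  Total hydrogens = 11.
Molecular formula: C13H11NO

C13H11NO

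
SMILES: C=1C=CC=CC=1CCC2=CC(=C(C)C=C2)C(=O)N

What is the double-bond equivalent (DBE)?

Molecular formula from the SMILES: C16H17NO.
DoU = (2C + 2 + N − H − X)/2 = (2·16 + 2 + 1 − 17 − 0)/2 = 18/2 = 9.
(Structurally: 2 ring(s) + 7 π bond(s) = 9.)

9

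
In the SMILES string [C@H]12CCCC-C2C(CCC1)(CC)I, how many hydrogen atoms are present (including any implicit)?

21

Hydrogens are implicit in SMILES; fill each atom to its normal valence:
  8 × C: 2 H each → 16
  2 × C: 1 H each → 2
  1 × C: 3 H
  1 × C: no H
  1 × I: no H
  Total hydrogens = 21.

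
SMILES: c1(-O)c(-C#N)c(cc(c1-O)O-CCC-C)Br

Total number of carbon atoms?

11

The symbol for carbon appears 11 times in the SMILES. Lowercase c denotes aromatic carbon and counts toward C.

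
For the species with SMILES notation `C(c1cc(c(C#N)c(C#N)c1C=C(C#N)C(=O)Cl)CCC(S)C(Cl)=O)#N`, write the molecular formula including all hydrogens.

Heavy atoms from the SMILES: 17 C, 2 Cl, 4 N, 2 O, 1 S.
Implicit hydrogens by atom environment:
  7 × C: no H
  5 × C (aromatic): no H
  4 × N: no H
  2 × C: 2 H each → 4
  2 × C: 1 H each → 2
  2 × Cl: no H
  2 × O: no H
  1 × C (aromatic): 1 H
  1 × S: 1 H
  Total hydrogens = 8.
Molecular formula: C17H8Cl2N4O2S

C17H8Cl2N4O2S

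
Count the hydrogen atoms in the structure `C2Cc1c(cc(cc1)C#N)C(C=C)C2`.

13

Hydrogens are implicit in SMILES; fill each atom to its normal valence:
  4 × C: 2 H each → 8
  3 × C (aromatic): 1 H each → 3
  3 × C (aromatic): no H
  2 × C: 1 H each → 2
  1 × C: no H
  1 × N: no H
  Total hydrogens = 13.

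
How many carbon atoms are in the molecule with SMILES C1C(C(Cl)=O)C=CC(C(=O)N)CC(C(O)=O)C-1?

11

The symbol for carbon appears 11 times in the SMILES. (Cl is a single chlorine, not C + l.)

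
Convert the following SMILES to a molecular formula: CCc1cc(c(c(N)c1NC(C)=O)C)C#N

Heavy atoms from the SMILES: 12 C, 3 N, 1 O.
Implicit hydrogens by atom environment:
  5 × C (aromatic): no H
  3 × C: 3 H each → 9
  2 × C: no H
  1 × C: 2 H
  1 × C (aromatic): 1 H
  1 × N: 2 H
  1 × N: 1 H
  1 × N: no H
  1 × O: no H
  Total hydrogens = 15.
Molecular formula: C12H15N3O

C12H15N3O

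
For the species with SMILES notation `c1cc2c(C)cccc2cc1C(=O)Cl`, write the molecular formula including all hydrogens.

C12H9ClO

Heavy atoms from the SMILES: 12 C, 1 Cl, 1 O.
Implicit hydrogens by atom environment:
  6 × C (aromatic): 1 H each → 6
  4 × C (aromatic): no H
  1 × C: 3 H
  1 × C: no H
  1 × Cl: no H
  1 × O: no H
  Total hydrogens = 9.
Molecular formula: C12H9ClO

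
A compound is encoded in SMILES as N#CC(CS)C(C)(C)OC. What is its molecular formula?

Heavy atoms from the SMILES: 7 C, 1 N, 1 O, 1 S.
Implicit hydrogens by atom environment:
  3 × C: 3 H each → 9
  2 × C: no H
  1 × C: 2 H
  1 × C: 1 H
  1 × N: no H
  1 × O: no H
  1 × S: 1 H
  Total hydrogens = 13.
Molecular formula: C7H13NOS

C7H13NOS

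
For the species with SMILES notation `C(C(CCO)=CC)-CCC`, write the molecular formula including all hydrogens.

C9H18O

Heavy atoms from the SMILES: 9 C, 1 O.
Implicit hydrogens by atom environment:
  5 × C: 2 H each → 10
  2 × C: 3 H each → 6
  1 × C: 1 H
  1 × C: no H
  1 × O: 1 H
  Total hydrogens = 18.
Molecular formula: C9H18O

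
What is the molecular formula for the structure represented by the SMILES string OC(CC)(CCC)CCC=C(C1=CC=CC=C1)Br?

C16H23BrO

Heavy atoms from the SMILES: 1 Br, 16 C, 1 O.
Implicit hydrogens by atom environment:
  5 × C: 2 H each → 10
  5 × C (aromatic): 1 H each → 5
  2 × C: 3 H each → 6
  2 × C: no H
  1 × Br: no H
  1 × C: 1 H
  1 × C (aromatic): no H
  1 × O: 1 H
  Total hydrogens = 23.
Molecular formula: C16H23BrO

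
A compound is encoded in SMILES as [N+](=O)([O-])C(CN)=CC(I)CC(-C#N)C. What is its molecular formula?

C8H12IN3O2

Heavy atoms from the SMILES: 8 C, 1 I, 3 N, 2 O.
Implicit hydrogens by atom environment:
  3 × C: 1 H each → 3
  2 × C: 2 H each → 4
  2 × C: no H
  1 × C: 3 H
  1 × I: no H
  1 × N: 2 H
  1 × N: no H
  1 × N (charge +1): no H
  1 × O: no H
  1 × O (charge -1): no H
  Total hydrogens = 12.
Molecular formula: C8H12IN3O2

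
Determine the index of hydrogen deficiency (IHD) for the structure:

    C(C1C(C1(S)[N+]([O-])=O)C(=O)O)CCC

3

Molecular formula from the SMILES: C8H13NO4S.
DoU = (2C + 2 + N − H − X)/2 = (2·8 + 2 + 1 − 13 − 0)/2 = 6/2 = 3.
(Structurally: 1 ring(s) + 2 π bond(s) = 3.)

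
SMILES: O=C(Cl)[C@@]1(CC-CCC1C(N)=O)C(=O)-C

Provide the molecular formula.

Heavy atoms from the SMILES: 10 C, 1 Cl, 1 N, 3 O.
Implicit hydrogens by atom environment:
  4 × C: 2 H each → 8
  4 × C: no H
  3 × O: no H
  1 × C: 3 H
  1 × C: 1 H
  1 × Cl: no H
  1 × N: 2 H
  Total hydrogens = 14.
Molecular formula: C10H14ClNO3

C10H14ClNO3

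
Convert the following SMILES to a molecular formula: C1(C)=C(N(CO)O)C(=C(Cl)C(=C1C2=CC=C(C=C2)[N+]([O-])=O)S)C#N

C15H12ClN3O4S

Heavy atoms from the SMILES: 15 C, 1 Cl, 3 N, 4 O, 1 S.
Implicit hydrogens by atom environment:
  8 × C (aromatic): no H
  4 × C (aromatic): 1 H each → 4
  2 × N: no H
  2 × O: 1 H each → 2
  1 × C: 3 H
  1 × C: 2 H
  1 × C: no H
  1 × Cl: no H
  1 × N (charge +1): no H
  1 × O: no H
  1 × O (charge -1): no H
  1 × S: 1 H
  Total hydrogens = 12.
Molecular formula: C15H12ClN3O4S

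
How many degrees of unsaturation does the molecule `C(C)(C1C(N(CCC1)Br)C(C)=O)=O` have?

3

Molecular formula from the SMILES: C9H14BrNO2.
DoU = (2C + 2 + N − H − X)/2 = (2·9 + 2 + 1 − 14 − 1)/2 = 6/2 = 3.
(Structurally: 1 ring(s) + 2 π bond(s) = 3.)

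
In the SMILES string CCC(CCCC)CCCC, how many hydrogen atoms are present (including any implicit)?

Hydrogens are implicit in SMILES; fill each atom to its normal valence:
  7 × C: 2 H each → 14
  3 × C: 3 H each → 9
  1 × C: 1 H
  Total hydrogens = 24.

24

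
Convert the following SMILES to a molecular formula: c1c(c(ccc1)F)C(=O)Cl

Heavy atoms from the SMILES: 7 C, 1 Cl, 1 F, 1 O.
Implicit hydrogens by atom environment:
  4 × C (aromatic): 1 H each → 4
  2 × C (aromatic): no H
  1 × C: no H
  1 × Cl: no H
  1 × F: no H
  1 × O: no H
  Total hydrogens = 4.
Molecular formula: C7H4ClFO

C7H4ClFO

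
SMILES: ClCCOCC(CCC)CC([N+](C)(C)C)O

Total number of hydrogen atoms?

27

Hydrogens are implicit in SMILES; fill each atom to its normal valence:
  6 × C: 2 H each → 12
  4 × C: 3 H each → 12
  2 × C: 1 H each → 2
  1 × Cl: no H
  1 × N (charge +1): no H
  1 × O: 1 H
  1 × O: no H
  Total hydrogens = 27.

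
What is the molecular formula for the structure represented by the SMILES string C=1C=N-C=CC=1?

Heavy atoms from the SMILES: 5 C, 1 N.
Implicit hydrogens by atom environment:
  5 × C (aromatic): 1 H each → 5
  1 × N (aromatic): no H
  Total hydrogens = 5.
Molecular formula: C5H5N

C5H5N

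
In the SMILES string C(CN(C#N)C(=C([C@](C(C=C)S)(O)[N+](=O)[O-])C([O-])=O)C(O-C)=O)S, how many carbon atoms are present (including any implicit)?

The symbol for carbon appears 12 times in the SMILES.

12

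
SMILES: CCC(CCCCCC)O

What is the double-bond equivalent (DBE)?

Molecular formula from the SMILES: C9H20O.
DoU = (2C + 2 + N − H − X)/2 = (2·9 + 2 + 0 − 20 − 0)/2 = 0/2 = 0.
(Structurally: 0 ring(s) + 0 π bond(s) = 0.)

0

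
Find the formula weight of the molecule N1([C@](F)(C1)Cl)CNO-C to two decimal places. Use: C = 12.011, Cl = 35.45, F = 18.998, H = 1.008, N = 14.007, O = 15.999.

Molecular formula: C4H8ClFN2O.
M = 4×12.011 + 1×35.45 + 1×18.998 + 8×1.008 + 2×14.007 + 1×15.999 = 154.57 g/mol.

154.57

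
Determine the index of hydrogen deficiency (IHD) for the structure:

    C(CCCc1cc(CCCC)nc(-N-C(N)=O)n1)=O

Molecular formula from the SMILES: C13H20N4O2.
DoU = (2C + 2 + N − H − X)/2 = (2·13 + 2 + 4 − 20 − 0)/2 = 12/2 = 6.
(Structurally: 1 ring(s) + 5 π bond(s) = 6.)

6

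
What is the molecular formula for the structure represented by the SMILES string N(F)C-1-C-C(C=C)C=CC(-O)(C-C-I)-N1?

Heavy atoms from the SMILES: 10 C, 1 F, 1 I, 2 N, 1 O.
Implicit hydrogens by atom environment:
  5 × C: 1 H each → 5
  4 × C: 2 H each → 8
  2 × N: 1 H each → 2
  1 × C: no H
  1 × F: no H
  1 × I: no H
  1 × O: 1 H
  Total hydrogens = 16.
Molecular formula: C10H16FIN2O

C10H16FIN2O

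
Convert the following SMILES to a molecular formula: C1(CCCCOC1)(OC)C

Heavy atoms from the SMILES: 8 C, 2 O.
Implicit hydrogens by atom environment:
  5 × C: 2 H each → 10
  2 × C: 3 H each → 6
  2 × O: no H
  1 × C: no H
  Total hydrogens = 16.
Molecular formula: C8H16O2

C8H16O2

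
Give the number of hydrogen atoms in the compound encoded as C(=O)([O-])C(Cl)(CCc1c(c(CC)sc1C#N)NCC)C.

18

Hydrogens are implicit in SMILES; fill each atom to its normal valence:
  4 × C: 2 H each → 8
  4 × C (aromatic): no H
  3 × C: 3 H each → 9
  3 × C: no H
  1 × Cl: no H
  1 × N: 1 H
  1 × N: no H
  1 × O: no H
  1 × O (charge -1): no H
  1 × S (aromatic): no H
  Total hydrogens = 18.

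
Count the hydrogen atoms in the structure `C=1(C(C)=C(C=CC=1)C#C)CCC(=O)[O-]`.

11

Hydrogens are implicit in SMILES; fill each atom to its normal valence:
  3 × C (aromatic): 1 H each → 3
  3 × C (aromatic): no H
  2 × C: 2 H each → 4
  2 × C: no H
  1 × C: 3 H
  1 × C: 1 H
  1 × O: no H
  1 × O (charge -1): no H
  Total hydrogens = 11.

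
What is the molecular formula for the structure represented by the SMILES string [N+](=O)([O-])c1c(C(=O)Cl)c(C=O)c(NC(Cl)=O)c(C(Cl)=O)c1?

Heavy atoms from the SMILES: 10 C, 3 Cl, 2 N, 6 O.
Implicit hydrogens by atom environment:
  5 × C (aromatic): no H
  5 × O: no H
  3 × C: no H
  3 × Cl: no H
  1 × C (aromatic): 1 H
  1 × C: 1 H
  1 × N: 1 H
  1 × N (charge +1): no H
  1 × O (charge -1): no H
  Total hydrogens = 3.
Molecular formula: C10H3Cl3N2O6

C10H3Cl3N2O6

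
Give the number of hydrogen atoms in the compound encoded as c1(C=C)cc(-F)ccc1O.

Hydrogens are implicit in SMILES; fill each atom to its normal valence:
  3 × C (aromatic): 1 H each → 3
  3 × C (aromatic): no H
  1 × C: 2 H
  1 × C: 1 H
  1 × F: no H
  1 × O: 1 H
  Total hydrogens = 7.

7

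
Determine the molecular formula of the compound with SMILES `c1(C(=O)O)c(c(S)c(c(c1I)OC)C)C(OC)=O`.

C11H11IO5S

Heavy atoms from the SMILES: 11 C, 1 I, 5 O, 1 S.
Implicit hydrogens by atom environment:
  6 × C (aromatic): no H
  4 × O: no H
  3 × C: 3 H each → 9
  2 × C: no H
  1 × I: no H
  1 × O: 1 H
  1 × S: 1 H
  Total hydrogens = 11.
Molecular formula: C11H11IO5S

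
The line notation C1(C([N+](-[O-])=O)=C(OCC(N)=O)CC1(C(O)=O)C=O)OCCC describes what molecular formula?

Heavy atoms from the SMILES: 12 C, 2 N, 8 O.
Implicit hydrogens by atom environment:
  6 × O: no H
  5 × C: no H
  4 × C: 2 H each → 8
  2 × C: 1 H each → 2
  1 × C: 3 H
  1 × N: 2 H
  1 × N (charge +1): no H
  1 × O: 1 H
  1 × O (charge -1): no H
  Total hydrogens = 16.
Molecular formula: C12H16N2O8

C12H16N2O8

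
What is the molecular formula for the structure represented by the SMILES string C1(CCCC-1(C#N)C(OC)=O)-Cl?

Heavy atoms from the SMILES: 8 C, 1 Cl, 1 N, 2 O.
Implicit hydrogens by atom environment:
  3 × C: 2 H each → 6
  3 × C: no H
  2 × O: no H
  1 × C: 3 H
  1 × C: 1 H
  1 × Cl: no H
  1 × N: no H
  Total hydrogens = 10.
Molecular formula: C8H10ClNO2

C8H10ClNO2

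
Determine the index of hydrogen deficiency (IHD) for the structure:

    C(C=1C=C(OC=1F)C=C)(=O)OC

Molecular formula from the SMILES: C8H7FO3.
DoU = (2C + 2 + N − H − X)/2 = (2·8 + 2 + 0 − 7 − 1)/2 = 10/2 = 5.
(Structurally: 1 ring(s) + 4 π bond(s) = 5.)

5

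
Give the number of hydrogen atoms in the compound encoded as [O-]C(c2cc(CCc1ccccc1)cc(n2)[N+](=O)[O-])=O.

Hydrogens are implicit in SMILES; fill each atom to its normal valence:
  7 × C (aromatic): 1 H each → 7
  4 × C (aromatic): no H
  2 × C: 2 H each → 4
  2 × O: no H
  2 × O (charge -1): no H
  1 × C: no H
  1 × N (aromatic): no H
  1 × N (charge +1): no H
  Total hydrogens = 11.

11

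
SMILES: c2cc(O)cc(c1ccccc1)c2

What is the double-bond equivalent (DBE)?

8

Molecular formula from the SMILES: C12H10O.
DoU = (2C + 2 + N − H − X)/2 = (2·12 + 2 + 0 − 10 − 0)/2 = 16/2 = 8.
(Structurally: 2 ring(s) + 6 π bond(s) = 8.)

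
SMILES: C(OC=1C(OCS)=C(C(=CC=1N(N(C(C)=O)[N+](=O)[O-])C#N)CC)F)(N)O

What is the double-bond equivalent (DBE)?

8

Molecular formula from the SMILES: C13H16FN5O6S.
DoU = (2C + 2 + N − H − X)/2 = (2·13 + 2 + 5 − 16 − 1)/2 = 16/2 = 8.
(Structurally: 1 ring(s) + 7 π bond(s) = 8.)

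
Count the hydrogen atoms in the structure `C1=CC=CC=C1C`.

8

Hydrogens are implicit in SMILES; fill each atom to its normal valence:
  5 × C (aromatic): 1 H each → 5
  1 × C: 3 H
  1 × C (aromatic): no H
  Total hydrogens = 8.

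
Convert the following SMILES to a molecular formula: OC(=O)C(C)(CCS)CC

Heavy atoms from the SMILES: 7 C, 2 O, 1 S.
Implicit hydrogens by atom environment:
  3 × C: 2 H each → 6
  2 × C: 3 H each → 6
  2 × C: no H
  1 × O: 1 H
  1 × O: no H
  1 × S: 1 H
  Total hydrogens = 14.
Molecular formula: C7H14O2S

C7H14O2S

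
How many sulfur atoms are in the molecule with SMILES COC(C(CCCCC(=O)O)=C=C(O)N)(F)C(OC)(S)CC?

1

The symbol for sulfur appears 1 time in the SMILES.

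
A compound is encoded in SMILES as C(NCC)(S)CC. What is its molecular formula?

Heavy atoms from the SMILES: 5 C, 1 N, 1 S.
Implicit hydrogens by atom environment:
  2 × C: 3 H each → 6
  2 × C: 2 H each → 4
  1 × C: 1 H
  1 × N: 1 H
  1 × S: 1 H
  Total hydrogens = 13.
Molecular formula: C5H13NS

C5H13NS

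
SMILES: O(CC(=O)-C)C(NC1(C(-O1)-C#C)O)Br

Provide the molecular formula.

Heavy atoms from the SMILES: 1 Br, 8 C, 1 N, 4 O.
Implicit hydrogens by atom environment:
  3 × C: 1 H each → 3
  3 × C: no H
  3 × O: no H
  1 × Br: no H
  1 × C: 3 H
  1 × C: 2 H
  1 × N: 1 H
  1 × O: 1 H
  Total hydrogens = 10.
Molecular formula: C8H10BrNO4

C8H10BrNO4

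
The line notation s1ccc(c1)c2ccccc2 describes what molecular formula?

Heavy atoms from the SMILES: 10 C, 1 S.
Implicit hydrogens by atom environment:
  8 × C (aromatic): 1 H each → 8
  2 × C (aromatic): no H
  1 × S (aromatic): no H
  Total hydrogens = 8.
Molecular formula: C10H8S

C10H8S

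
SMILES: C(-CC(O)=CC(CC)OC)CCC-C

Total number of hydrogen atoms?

24

Hydrogens are implicit in SMILES; fill each atom to its normal valence:
  6 × C: 2 H each → 12
  3 × C: 3 H each → 9
  2 × C: 1 H each → 2
  1 × C: no H
  1 × O: 1 H
  1 × O: no H
  Total hydrogens = 24.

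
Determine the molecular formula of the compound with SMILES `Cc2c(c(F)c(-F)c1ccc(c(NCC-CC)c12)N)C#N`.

C16H17F2N3

Heavy atoms from the SMILES: 16 C, 2 F, 3 N.
Implicit hydrogens by atom environment:
  8 × C (aromatic): no H
  3 × C: 2 H each → 6
  2 × C: 3 H each → 6
  2 × C (aromatic): 1 H each → 2
  2 × F: no H
  1 × C: no H
  1 × N: 2 H
  1 × N: 1 H
  1 × N: no H
  Total hydrogens = 17.
Molecular formula: C16H17F2N3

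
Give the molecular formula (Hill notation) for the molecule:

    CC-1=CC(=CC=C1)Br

Heavy atoms from the SMILES: 1 Br, 7 C.
Implicit hydrogens by atom environment:
  4 × C (aromatic): 1 H each → 4
  2 × C (aromatic): no H
  1 × Br: no H
  1 × C: 3 H
  Total hydrogens = 7.
Molecular formula: C7H7Br

C7H7Br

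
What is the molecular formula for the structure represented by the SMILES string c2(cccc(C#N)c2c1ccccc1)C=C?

Heavy atoms from the SMILES: 15 C, 1 N.
Implicit hydrogens by atom environment:
  8 × C (aromatic): 1 H each → 8
  4 × C (aromatic): no H
  1 × C: 2 H
  1 × C: 1 H
  1 × C: no H
  1 × N: no H
  Total hydrogens = 11.
Molecular formula: C15H11N

C15H11N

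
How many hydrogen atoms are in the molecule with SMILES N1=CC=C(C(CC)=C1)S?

9

Hydrogens are implicit in SMILES; fill each atom to its normal valence:
  3 × C (aromatic): 1 H each → 3
  2 × C (aromatic): no H
  1 × C: 3 H
  1 × C: 2 H
  1 × N (aromatic): no H
  1 × S: 1 H
  Total hydrogens = 9.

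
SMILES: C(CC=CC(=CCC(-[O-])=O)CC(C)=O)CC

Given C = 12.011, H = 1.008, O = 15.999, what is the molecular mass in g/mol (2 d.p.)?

Molecular formula: C13H19O3-.
M = 13×12.011 + 19×1.008 + 3×15.999 = 223.29 g/mol.

223.29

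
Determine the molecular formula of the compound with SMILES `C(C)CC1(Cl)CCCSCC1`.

Heavy atoms from the SMILES: 9 C, 1 Cl, 1 S.
Implicit hydrogens by atom environment:
  7 × C: 2 H each → 14
  1 × C: 3 H
  1 × C: no H
  1 × Cl: no H
  1 × S: no H
  Total hydrogens = 17.
Molecular formula: C9H17ClS

C9H17ClS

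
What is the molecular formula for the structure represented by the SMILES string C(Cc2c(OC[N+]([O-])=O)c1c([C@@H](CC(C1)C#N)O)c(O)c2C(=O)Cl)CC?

Heavy atoms from the SMILES: 17 C, 1 Cl, 2 N, 6 O.
Implicit hydrogens by atom environment:
  6 × C: 2 H each → 12
  6 × C (aromatic): no H
  3 × O: no H
  2 × C: 1 H each → 2
  2 × C: no H
  2 × O: 1 H each → 2
  1 × C: 3 H
  1 × Cl: no H
  1 × N (charge +1): no H
  1 × N: no H
  1 × O (charge -1): no H
  Total hydrogens = 19.
Molecular formula: C17H19ClN2O6

C17H19ClN2O6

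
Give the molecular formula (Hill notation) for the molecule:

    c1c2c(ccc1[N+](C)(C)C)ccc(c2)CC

C15H20N+

Heavy atoms from the SMILES: 15 C, 1 N.
Implicit hydrogens by atom environment:
  6 × C (aromatic): 1 H each → 6
  4 × C: 3 H each → 12
  4 × C (aromatic): no H
  1 × C: 2 H
  1 × N (charge +1): no H
  Total hydrogens = 20.
Net charge +1.
Molecular formula: C15H20N+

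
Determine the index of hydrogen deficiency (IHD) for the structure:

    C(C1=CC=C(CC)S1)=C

Molecular formula from the SMILES: C8H10S.
DoU = (2C + 2 + N − H − X)/2 = (2·8 + 2 + 0 − 10 − 0)/2 = 8/2 = 4.
(Structurally: 1 ring(s) + 3 π bond(s) = 4.)

4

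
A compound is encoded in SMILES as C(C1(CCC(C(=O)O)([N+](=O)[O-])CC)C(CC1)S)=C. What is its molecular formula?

Heavy atoms from the SMILES: 12 C, 1 N, 4 O, 1 S.
Implicit hydrogens by atom environment:
  6 × C: 2 H each → 12
  3 × C: no H
  2 × C: 1 H each → 2
  2 × O: no H
  1 × C: 3 H
  1 × N (charge +1): no H
  1 × O: 1 H
  1 × O (charge -1): no H
  1 × S: 1 H
  Total hydrogens = 19.
Molecular formula: C12H19NO4S

C12H19NO4S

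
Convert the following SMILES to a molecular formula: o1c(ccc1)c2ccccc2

C10H8O

Heavy atoms from the SMILES: 10 C, 1 O.
Implicit hydrogens by atom environment:
  8 × C (aromatic): 1 H each → 8
  2 × C (aromatic): no H
  1 × O (aromatic): no H
  Total hydrogens = 8.
Molecular formula: C10H8O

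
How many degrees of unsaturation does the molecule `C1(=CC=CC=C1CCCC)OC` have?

Molecular formula from the SMILES: C11H16O.
DoU = (2C + 2 + N − H − X)/2 = (2·11 + 2 + 0 − 16 − 0)/2 = 8/2 = 4.
(Structurally: 1 ring(s) + 3 π bond(s) = 4.)

4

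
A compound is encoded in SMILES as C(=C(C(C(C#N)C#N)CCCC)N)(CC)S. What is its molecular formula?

Heavy atoms from the SMILES: 12 C, 3 N, 1 S.
Implicit hydrogens by atom environment:
  4 × C: 2 H each → 8
  4 × C: no H
  2 × C: 3 H each → 6
  2 × C: 1 H each → 2
  2 × N: no H
  1 × N: 2 H
  1 × S: 1 H
  Total hydrogens = 19.
Molecular formula: C12H19N3S

C12H19N3S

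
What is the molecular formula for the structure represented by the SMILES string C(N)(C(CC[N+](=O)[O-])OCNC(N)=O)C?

C7H16N4O4

Heavy atoms from the SMILES: 7 C, 4 N, 4 O.
Implicit hydrogens by atom environment:
  3 × C: 2 H each → 6
  3 × O: no H
  2 × C: 1 H each → 2
  2 × N: 2 H each → 4
  1 × C: 3 H
  1 × C: no H
  1 × N: 1 H
  1 × N (charge +1): no H
  1 × O (charge -1): no H
  Total hydrogens = 16.
Molecular formula: C7H16N4O4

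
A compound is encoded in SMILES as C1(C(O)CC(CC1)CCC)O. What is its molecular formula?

Heavy atoms from the SMILES: 9 C, 2 O.
Implicit hydrogens by atom environment:
  5 × C: 2 H each → 10
  3 × C: 1 H each → 3
  2 × O: 1 H each → 2
  1 × C: 3 H
  Total hydrogens = 18.
Molecular formula: C9H18O2

C9H18O2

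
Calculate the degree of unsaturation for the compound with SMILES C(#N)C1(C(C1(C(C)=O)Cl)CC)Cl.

Molecular formula from the SMILES: C8H9Cl2NO.
DoU = (2C + 2 + N − H − X)/2 = (2·8 + 2 + 1 − 9 − 2)/2 = 8/2 = 4.
(Structurally: 1 ring(s) + 3 π bond(s) = 4.)

4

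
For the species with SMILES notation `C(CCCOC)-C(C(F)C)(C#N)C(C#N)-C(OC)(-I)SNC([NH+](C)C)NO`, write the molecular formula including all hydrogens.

Heavy atoms from the SMILES: 16 C, 1 F, 1 I, 5 N, 3 O, 1 S.
Implicit hydrogens by atom environment:
  5 × C: 3 H each → 15
  4 × C: 2 H each → 8
  4 × C: no H
  3 × C: 1 H each → 3
  2 × N: 1 H each → 2
  2 × N: no H
  2 × O: no H
  1 × F: no H
  1 × I: no H
  1 × N (charge +1): 1 H
  1 × O: 1 H
  1 × S: no H
  Total hydrogens = 30.
Net charge +1.
Molecular formula: C16H30FIN5O3S+

C16H30FIN5O3S+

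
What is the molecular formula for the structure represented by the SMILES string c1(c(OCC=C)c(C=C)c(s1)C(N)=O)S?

Heavy atoms from the SMILES: 10 C, 1 N, 2 O, 2 S.
Implicit hydrogens by atom environment:
  4 × C (aromatic): no H
  3 × C: 2 H each → 6
  2 × C: 1 H each → 2
  2 × O: no H
  1 × C: no H
  1 × N: 2 H
  1 × S: 1 H
  1 × S (aromatic): no H
  Total hydrogens = 11.
Molecular formula: C10H11NO2S2

C10H11NO2S2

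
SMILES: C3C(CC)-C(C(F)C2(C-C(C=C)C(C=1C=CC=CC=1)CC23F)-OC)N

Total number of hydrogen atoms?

29

Hydrogens are implicit in SMILES; fill each atom to its normal valence:
  6 × C: 1 H each → 6
  5 × C: 2 H each → 10
  5 × C (aromatic): 1 H each → 5
  2 × C: 3 H each → 6
  2 × C: no H
  2 × F: no H
  1 × C (aromatic): no H
  1 × N: 2 H
  1 × O: no H
  Total hydrogens = 29.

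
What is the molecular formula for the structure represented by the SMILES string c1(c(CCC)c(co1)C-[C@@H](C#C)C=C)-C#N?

Heavy atoms from the SMILES: 14 C, 1 N, 1 O.
Implicit hydrogens by atom environment:
  4 × C: 2 H each → 8
  3 × C: 1 H each → 3
  3 × C (aromatic): no H
  2 × C: no H
  1 × C: 3 H
  1 × C (aromatic): 1 H
  1 × N: no H
  1 × O (aromatic): no H
  Total hydrogens = 15.
Molecular formula: C14H15NO

C14H15NO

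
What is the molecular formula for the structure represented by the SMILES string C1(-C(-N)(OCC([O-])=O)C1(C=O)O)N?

C6H9N2O5-

Heavy atoms from the SMILES: 6 C, 2 N, 5 O.
Implicit hydrogens by atom environment:
  3 × C: no H
  3 × O: no H
  2 × C: 1 H each → 2
  2 × N: 2 H each → 4
  1 × C: 2 H
  1 × O: 1 H
  1 × O (charge -1): no H
  Total hydrogens = 9.
Net charge -1.
Molecular formula: C6H9N2O5-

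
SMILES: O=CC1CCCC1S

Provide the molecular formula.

Heavy atoms from the SMILES: 6 C, 1 O, 1 S.
Implicit hydrogens by atom environment:
  3 × C: 2 H each → 6
  3 × C: 1 H each → 3
  1 × O: no H
  1 × S: 1 H
  Total hydrogens = 10.
Molecular formula: C6H10OS

C6H10OS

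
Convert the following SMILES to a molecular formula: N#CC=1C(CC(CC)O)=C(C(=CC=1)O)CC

Heavy atoms from the SMILES: 13 C, 1 N, 2 O.
Implicit hydrogens by atom environment:
  4 × C (aromatic): no H
  3 × C: 2 H each → 6
  2 × C: 3 H each → 6
  2 × C (aromatic): 1 H each → 2
  2 × O: 1 H each → 2
  1 × C: 1 H
  1 × C: no H
  1 × N: no H
  Total hydrogens = 17.
Molecular formula: C13H17NO2

C13H17NO2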